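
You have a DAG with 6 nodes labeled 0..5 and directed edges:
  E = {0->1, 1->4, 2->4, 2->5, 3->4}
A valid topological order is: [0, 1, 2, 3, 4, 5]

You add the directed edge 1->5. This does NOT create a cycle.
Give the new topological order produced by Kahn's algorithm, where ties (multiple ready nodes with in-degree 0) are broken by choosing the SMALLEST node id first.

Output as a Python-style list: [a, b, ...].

Old toposort: [0, 1, 2, 3, 4, 5]
Added edge: 1->5
Position of 1 (1) < position of 5 (5). Old order still valid.
Run Kahn's algorithm (break ties by smallest node id):
  initial in-degrees: [0, 1, 0, 0, 3, 2]
  ready (indeg=0): [0, 2, 3]
  pop 0: indeg[1]->0 | ready=[1, 2, 3] | order so far=[0]
  pop 1: indeg[4]->2; indeg[5]->1 | ready=[2, 3] | order so far=[0, 1]
  pop 2: indeg[4]->1; indeg[5]->0 | ready=[3, 5] | order so far=[0, 1, 2]
  pop 3: indeg[4]->0 | ready=[4, 5] | order so far=[0, 1, 2, 3]
  pop 4: no out-edges | ready=[5] | order so far=[0, 1, 2, 3, 4]
  pop 5: no out-edges | ready=[] | order so far=[0, 1, 2, 3, 4, 5]
  Result: [0, 1, 2, 3, 4, 5]

Answer: [0, 1, 2, 3, 4, 5]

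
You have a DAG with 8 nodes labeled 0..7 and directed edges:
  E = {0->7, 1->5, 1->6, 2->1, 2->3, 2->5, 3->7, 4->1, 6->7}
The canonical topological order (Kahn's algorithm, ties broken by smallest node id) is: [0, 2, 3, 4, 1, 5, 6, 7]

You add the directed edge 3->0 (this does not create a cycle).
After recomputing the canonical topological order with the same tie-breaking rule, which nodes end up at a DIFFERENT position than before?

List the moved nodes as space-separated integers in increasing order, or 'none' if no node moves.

Old toposort: [0, 2, 3, 4, 1, 5, 6, 7]
Added edge 3->0
Recompute Kahn (smallest-id tiebreak):
  initial in-degrees: [1, 2, 0, 1, 0, 2, 1, 3]
  ready (indeg=0): [2, 4]
  pop 2: indeg[1]->1; indeg[3]->0; indeg[5]->1 | ready=[3, 4] | order so far=[2]
  pop 3: indeg[0]->0; indeg[7]->2 | ready=[0, 4] | order so far=[2, 3]
  pop 0: indeg[7]->1 | ready=[4] | order so far=[2, 3, 0]
  pop 4: indeg[1]->0 | ready=[1] | order so far=[2, 3, 0, 4]
  pop 1: indeg[5]->0; indeg[6]->0 | ready=[5, 6] | order so far=[2, 3, 0, 4, 1]
  pop 5: no out-edges | ready=[6] | order so far=[2, 3, 0, 4, 1, 5]
  pop 6: indeg[7]->0 | ready=[7] | order so far=[2, 3, 0, 4, 1, 5, 6]
  pop 7: no out-edges | ready=[] | order so far=[2, 3, 0, 4, 1, 5, 6, 7]
New canonical toposort: [2, 3, 0, 4, 1, 5, 6, 7]
Compare positions:
  Node 0: index 0 -> 2 (moved)
  Node 1: index 4 -> 4 (same)
  Node 2: index 1 -> 0 (moved)
  Node 3: index 2 -> 1 (moved)
  Node 4: index 3 -> 3 (same)
  Node 5: index 5 -> 5 (same)
  Node 6: index 6 -> 6 (same)
  Node 7: index 7 -> 7 (same)
Nodes that changed position: 0 2 3

Answer: 0 2 3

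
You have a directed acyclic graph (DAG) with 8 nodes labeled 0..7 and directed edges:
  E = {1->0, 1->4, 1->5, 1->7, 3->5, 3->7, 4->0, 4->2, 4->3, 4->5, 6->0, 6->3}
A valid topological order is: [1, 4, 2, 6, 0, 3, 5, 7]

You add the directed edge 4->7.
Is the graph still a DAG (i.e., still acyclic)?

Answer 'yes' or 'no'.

Answer: yes

Derivation:
Given toposort: [1, 4, 2, 6, 0, 3, 5, 7]
Position of 4: index 1; position of 7: index 7
New edge 4->7: forward
Forward edge: respects the existing order. Still a DAG, same toposort still valid.
Still a DAG? yes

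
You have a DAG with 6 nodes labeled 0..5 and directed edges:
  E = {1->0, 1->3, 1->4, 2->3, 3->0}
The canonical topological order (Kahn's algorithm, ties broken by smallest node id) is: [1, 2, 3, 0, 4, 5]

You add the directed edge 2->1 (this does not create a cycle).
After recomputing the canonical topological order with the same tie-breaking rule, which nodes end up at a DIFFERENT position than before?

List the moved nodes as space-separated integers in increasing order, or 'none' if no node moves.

Old toposort: [1, 2, 3, 0, 4, 5]
Added edge 2->1
Recompute Kahn (smallest-id tiebreak):
  initial in-degrees: [2, 1, 0, 2, 1, 0]
  ready (indeg=0): [2, 5]
  pop 2: indeg[1]->0; indeg[3]->1 | ready=[1, 5] | order so far=[2]
  pop 1: indeg[0]->1; indeg[3]->0; indeg[4]->0 | ready=[3, 4, 5] | order so far=[2, 1]
  pop 3: indeg[0]->0 | ready=[0, 4, 5] | order so far=[2, 1, 3]
  pop 0: no out-edges | ready=[4, 5] | order so far=[2, 1, 3, 0]
  pop 4: no out-edges | ready=[5] | order so far=[2, 1, 3, 0, 4]
  pop 5: no out-edges | ready=[] | order so far=[2, 1, 3, 0, 4, 5]
New canonical toposort: [2, 1, 3, 0, 4, 5]
Compare positions:
  Node 0: index 3 -> 3 (same)
  Node 1: index 0 -> 1 (moved)
  Node 2: index 1 -> 0 (moved)
  Node 3: index 2 -> 2 (same)
  Node 4: index 4 -> 4 (same)
  Node 5: index 5 -> 5 (same)
Nodes that changed position: 1 2

Answer: 1 2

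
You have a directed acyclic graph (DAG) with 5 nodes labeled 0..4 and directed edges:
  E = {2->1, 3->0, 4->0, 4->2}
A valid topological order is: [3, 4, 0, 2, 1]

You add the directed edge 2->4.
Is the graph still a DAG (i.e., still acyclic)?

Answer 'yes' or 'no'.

Answer: no

Derivation:
Given toposort: [3, 4, 0, 2, 1]
Position of 2: index 3; position of 4: index 1
New edge 2->4: backward (u after v in old order)
Backward edge: old toposort is now invalid. Check if this creates a cycle.
Does 4 already reach 2? Reachable from 4: [0, 1, 2, 4]. YES -> cycle!
Still a DAG? no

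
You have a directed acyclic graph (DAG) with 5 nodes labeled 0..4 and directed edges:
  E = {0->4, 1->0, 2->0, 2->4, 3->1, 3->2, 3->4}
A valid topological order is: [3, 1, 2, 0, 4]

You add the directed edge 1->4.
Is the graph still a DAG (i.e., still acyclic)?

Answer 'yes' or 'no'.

Given toposort: [3, 1, 2, 0, 4]
Position of 1: index 1; position of 4: index 4
New edge 1->4: forward
Forward edge: respects the existing order. Still a DAG, same toposort still valid.
Still a DAG? yes

Answer: yes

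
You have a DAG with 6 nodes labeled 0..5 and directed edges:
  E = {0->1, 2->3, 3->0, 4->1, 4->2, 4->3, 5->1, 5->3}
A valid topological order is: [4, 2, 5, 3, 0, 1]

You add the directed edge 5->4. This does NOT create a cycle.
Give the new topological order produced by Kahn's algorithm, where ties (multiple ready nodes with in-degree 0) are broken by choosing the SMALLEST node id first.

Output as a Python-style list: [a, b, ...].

Answer: [5, 4, 2, 3, 0, 1]

Derivation:
Old toposort: [4, 2, 5, 3, 0, 1]
Added edge: 5->4
Position of 5 (2) > position of 4 (0). Must reorder: 5 must now come before 4.
Run Kahn's algorithm (break ties by smallest node id):
  initial in-degrees: [1, 3, 1, 3, 1, 0]
  ready (indeg=0): [5]
  pop 5: indeg[1]->2; indeg[3]->2; indeg[4]->0 | ready=[4] | order so far=[5]
  pop 4: indeg[1]->1; indeg[2]->0; indeg[3]->1 | ready=[2] | order so far=[5, 4]
  pop 2: indeg[3]->0 | ready=[3] | order so far=[5, 4, 2]
  pop 3: indeg[0]->0 | ready=[0] | order so far=[5, 4, 2, 3]
  pop 0: indeg[1]->0 | ready=[1] | order so far=[5, 4, 2, 3, 0]
  pop 1: no out-edges | ready=[] | order so far=[5, 4, 2, 3, 0, 1]
  Result: [5, 4, 2, 3, 0, 1]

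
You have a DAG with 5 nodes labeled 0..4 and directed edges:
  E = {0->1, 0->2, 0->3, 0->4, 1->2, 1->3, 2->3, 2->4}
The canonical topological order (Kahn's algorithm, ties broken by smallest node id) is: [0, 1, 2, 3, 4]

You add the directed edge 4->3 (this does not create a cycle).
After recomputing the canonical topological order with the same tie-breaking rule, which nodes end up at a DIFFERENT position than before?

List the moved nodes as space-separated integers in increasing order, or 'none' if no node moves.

Answer: 3 4

Derivation:
Old toposort: [0, 1, 2, 3, 4]
Added edge 4->3
Recompute Kahn (smallest-id tiebreak):
  initial in-degrees: [0, 1, 2, 4, 2]
  ready (indeg=0): [0]
  pop 0: indeg[1]->0; indeg[2]->1; indeg[3]->3; indeg[4]->1 | ready=[1] | order so far=[0]
  pop 1: indeg[2]->0; indeg[3]->2 | ready=[2] | order so far=[0, 1]
  pop 2: indeg[3]->1; indeg[4]->0 | ready=[4] | order so far=[0, 1, 2]
  pop 4: indeg[3]->0 | ready=[3] | order so far=[0, 1, 2, 4]
  pop 3: no out-edges | ready=[] | order so far=[0, 1, 2, 4, 3]
New canonical toposort: [0, 1, 2, 4, 3]
Compare positions:
  Node 0: index 0 -> 0 (same)
  Node 1: index 1 -> 1 (same)
  Node 2: index 2 -> 2 (same)
  Node 3: index 3 -> 4 (moved)
  Node 4: index 4 -> 3 (moved)
Nodes that changed position: 3 4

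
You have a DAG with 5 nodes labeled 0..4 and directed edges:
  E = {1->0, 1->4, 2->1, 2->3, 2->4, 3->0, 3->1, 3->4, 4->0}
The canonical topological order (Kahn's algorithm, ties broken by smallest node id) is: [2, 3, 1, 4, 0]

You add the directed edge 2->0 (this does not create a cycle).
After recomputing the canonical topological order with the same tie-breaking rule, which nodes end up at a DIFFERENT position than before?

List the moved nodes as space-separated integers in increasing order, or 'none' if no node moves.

Answer: none

Derivation:
Old toposort: [2, 3, 1, 4, 0]
Added edge 2->0
Recompute Kahn (smallest-id tiebreak):
  initial in-degrees: [4, 2, 0, 1, 3]
  ready (indeg=0): [2]
  pop 2: indeg[0]->3; indeg[1]->1; indeg[3]->0; indeg[4]->2 | ready=[3] | order so far=[2]
  pop 3: indeg[0]->2; indeg[1]->0; indeg[4]->1 | ready=[1] | order so far=[2, 3]
  pop 1: indeg[0]->1; indeg[4]->0 | ready=[4] | order so far=[2, 3, 1]
  pop 4: indeg[0]->0 | ready=[0] | order so far=[2, 3, 1, 4]
  pop 0: no out-edges | ready=[] | order so far=[2, 3, 1, 4, 0]
New canonical toposort: [2, 3, 1, 4, 0]
Compare positions:
  Node 0: index 4 -> 4 (same)
  Node 1: index 2 -> 2 (same)
  Node 2: index 0 -> 0 (same)
  Node 3: index 1 -> 1 (same)
  Node 4: index 3 -> 3 (same)
Nodes that changed position: none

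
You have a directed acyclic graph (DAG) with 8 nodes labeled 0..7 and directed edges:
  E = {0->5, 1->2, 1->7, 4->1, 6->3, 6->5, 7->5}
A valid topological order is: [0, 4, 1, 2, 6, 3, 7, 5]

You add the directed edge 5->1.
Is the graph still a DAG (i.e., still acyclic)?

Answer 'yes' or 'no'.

Answer: no

Derivation:
Given toposort: [0, 4, 1, 2, 6, 3, 7, 5]
Position of 5: index 7; position of 1: index 2
New edge 5->1: backward (u after v in old order)
Backward edge: old toposort is now invalid. Check if this creates a cycle.
Does 1 already reach 5? Reachable from 1: [1, 2, 5, 7]. YES -> cycle!
Still a DAG? no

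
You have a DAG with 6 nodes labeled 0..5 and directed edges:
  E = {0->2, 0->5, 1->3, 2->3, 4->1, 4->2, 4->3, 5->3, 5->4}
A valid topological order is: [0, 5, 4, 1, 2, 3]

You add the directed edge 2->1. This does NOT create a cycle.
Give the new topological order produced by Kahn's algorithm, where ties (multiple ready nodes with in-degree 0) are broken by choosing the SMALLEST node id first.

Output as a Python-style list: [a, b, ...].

Old toposort: [0, 5, 4, 1, 2, 3]
Added edge: 2->1
Position of 2 (4) > position of 1 (3). Must reorder: 2 must now come before 1.
Run Kahn's algorithm (break ties by smallest node id):
  initial in-degrees: [0, 2, 2, 4, 1, 1]
  ready (indeg=0): [0]
  pop 0: indeg[2]->1; indeg[5]->0 | ready=[5] | order so far=[0]
  pop 5: indeg[3]->3; indeg[4]->0 | ready=[4] | order so far=[0, 5]
  pop 4: indeg[1]->1; indeg[2]->0; indeg[3]->2 | ready=[2] | order so far=[0, 5, 4]
  pop 2: indeg[1]->0; indeg[3]->1 | ready=[1] | order so far=[0, 5, 4, 2]
  pop 1: indeg[3]->0 | ready=[3] | order so far=[0, 5, 4, 2, 1]
  pop 3: no out-edges | ready=[] | order so far=[0, 5, 4, 2, 1, 3]
  Result: [0, 5, 4, 2, 1, 3]

Answer: [0, 5, 4, 2, 1, 3]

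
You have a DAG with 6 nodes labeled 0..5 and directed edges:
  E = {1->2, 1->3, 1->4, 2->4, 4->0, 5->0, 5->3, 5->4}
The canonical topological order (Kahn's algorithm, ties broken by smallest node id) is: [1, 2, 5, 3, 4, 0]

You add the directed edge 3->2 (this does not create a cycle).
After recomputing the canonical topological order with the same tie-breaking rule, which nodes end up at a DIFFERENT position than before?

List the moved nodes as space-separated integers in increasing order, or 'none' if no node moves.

Old toposort: [1, 2, 5, 3, 4, 0]
Added edge 3->2
Recompute Kahn (smallest-id tiebreak):
  initial in-degrees: [2, 0, 2, 2, 3, 0]
  ready (indeg=0): [1, 5]
  pop 1: indeg[2]->1; indeg[3]->1; indeg[4]->2 | ready=[5] | order so far=[1]
  pop 5: indeg[0]->1; indeg[3]->0; indeg[4]->1 | ready=[3] | order so far=[1, 5]
  pop 3: indeg[2]->0 | ready=[2] | order so far=[1, 5, 3]
  pop 2: indeg[4]->0 | ready=[4] | order so far=[1, 5, 3, 2]
  pop 4: indeg[0]->0 | ready=[0] | order so far=[1, 5, 3, 2, 4]
  pop 0: no out-edges | ready=[] | order so far=[1, 5, 3, 2, 4, 0]
New canonical toposort: [1, 5, 3, 2, 4, 0]
Compare positions:
  Node 0: index 5 -> 5 (same)
  Node 1: index 0 -> 0 (same)
  Node 2: index 1 -> 3 (moved)
  Node 3: index 3 -> 2 (moved)
  Node 4: index 4 -> 4 (same)
  Node 5: index 2 -> 1 (moved)
Nodes that changed position: 2 3 5

Answer: 2 3 5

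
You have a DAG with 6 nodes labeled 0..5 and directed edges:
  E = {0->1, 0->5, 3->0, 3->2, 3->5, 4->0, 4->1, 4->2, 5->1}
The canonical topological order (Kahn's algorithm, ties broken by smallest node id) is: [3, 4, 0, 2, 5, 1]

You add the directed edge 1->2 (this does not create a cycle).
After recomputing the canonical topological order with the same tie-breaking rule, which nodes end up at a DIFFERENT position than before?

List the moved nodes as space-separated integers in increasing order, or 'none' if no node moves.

Answer: 1 2 5

Derivation:
Old toposort: [3, 4, 0, 2, 5, 1]
Added edge 1->2
Recompute Kahn (smallest-id tiebreak):
  initial in-degrees: [2, 3, 3, 0, 0, 2]
  ready (indeg=0): [3, 4]
  pop 3: indeg[0]->1; indeg[2]->2; indeg[5]->1 | ready=[4] | order so far=[3]
  pop 4: indeg[0]->0; indeg[1]->2; indeg[2]->1 | ready=[0] | order so far=[3, 4]
  pop 0: indeg[1]->1; indeg[5]->0 | ready=[5] | order so far=[3, 4, 0]
  pop 5: indeg[1]->0 | ready=[1] | order so far=[3, 4, 0, 5]
  pop 1: indeg[2]->0 | ready=[2] | order so far=[3, 4, 0, 5, 1]
  pop 2: no out-edges | ready=[] | order so far=[3, 4, 0, 5, 1, 2]
New canonical toposort: [3, 4, 0, 5, 1, 2]
Compare positions:
  Node 0: index 2 -> 2 (same)
  Node 1: index 5 -> 4 (moved)
  Node 2: index 3 -> 5 (moved)
  Node 3: index 0 -> 0 (same)
  Node 4: index 1 -> 1 (same)
  Node 5: index 4 -> 3 (moved)
Nodes that changed position: 1 2 5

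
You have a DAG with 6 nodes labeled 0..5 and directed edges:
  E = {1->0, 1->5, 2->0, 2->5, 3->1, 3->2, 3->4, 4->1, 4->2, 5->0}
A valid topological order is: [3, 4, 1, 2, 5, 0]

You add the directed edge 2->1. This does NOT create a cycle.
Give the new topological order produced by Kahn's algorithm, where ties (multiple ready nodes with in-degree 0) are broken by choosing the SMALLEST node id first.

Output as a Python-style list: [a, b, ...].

Old toposort: [3, 4, 1, 2, 5, 0]
Added edge: 2->1
Position of 2 (3) > position of 1 (2). Must reorder: 2 must now come before 1.
Run Kahn's algorithm (break ties by smallest node id):
  initial in-degrees: [3, 3, 2, 0, 1, 2]
  ready (indeg=0): [3]
  pop 3: indeg[1]->2; indeg[2]->1; indeg[4]->0 | ready=[4] | order so far=[3]
  pop 4: indeg[1]->1; indeg[2]->0 | ready=[2] | order so far=[3, 4]
  pop 2: indeg[0]->2; indeg[1]->0; indeg[5]->1 | ready=[1] | order so far=[3, 4, 2]
  pop 1: indeg[0]->1; indeg[5]->0 | ready=[5] | order so far=[3, 4, 2, 1]
  pop 5: indeg[0]->0 | ready=[0] | order so far=[3, 4, 2, 1, 5]
  pop 0: no out-edges | ready=[] | order so far=[3, 4, 2, 1, 5, 0]
  Result: [3, 4, 2, 1, 5, 0]

Answer: [3, 4, 2, 1, 5, 0]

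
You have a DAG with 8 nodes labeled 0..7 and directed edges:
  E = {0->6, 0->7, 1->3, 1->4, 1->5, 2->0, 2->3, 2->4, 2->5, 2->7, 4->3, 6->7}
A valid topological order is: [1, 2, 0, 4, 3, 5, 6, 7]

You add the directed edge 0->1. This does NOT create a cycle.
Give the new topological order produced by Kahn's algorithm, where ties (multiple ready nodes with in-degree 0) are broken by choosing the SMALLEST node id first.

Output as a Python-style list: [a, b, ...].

Old toposort: [1, 2, 0, 4, 3, 5, 6, 7]
Added edge: 0->1
Position of 0 (2) > position of 1 (0). Must reorder: 0 must now come before 1.
Run Kahn's algorithm (break ties by smallest node id):
  initial in-degrees: [1, 1, 0, 3, 2, 2, 1, 3]
  ready (indeg=0): [2]
  pop 2: indeg[0]->0; indeg[3]->2; indeg[4]->1; indeg[5]->1; indeg[7]->2 | ready=[0] | order so far=[2]
  pop 0: indeg[1]->0; indeg[6]->0; indeg[7]->1 | ready=[1, 6] | order so far=[2, 0]
  pop 1: indeg[3]->1; indeg[4]->0; indeg[5]->0 | ready=[4, 5, 6] | order so far=[2, 0, 1]
  pop 4: indeg[3]->0 | ready=[3, 5, 6] | order so far=[2, 0, 1, 4]
  pop 3: no out-edges | ready=[5, 6] | order so far=[2, 0, 1, 4, 3]
  pop 5: no out-edges | ready=[6] | order so far=[2, 0, 1, 4, 3, 5]
  pop 6: indeg[7]->0 | ready=[7] | order so far=[2, 0, 1, 4, 3, 5, 6]
  pop 7: no out-edges | ready=[] | order so far=[2, 0, 1, 4, 3, 5, 6, 7]
  Result: [2, 0, 1, 4, 3, 5, 6, 7]

Answer: [2, 0, 1, 4, 3, 5, 6, 7]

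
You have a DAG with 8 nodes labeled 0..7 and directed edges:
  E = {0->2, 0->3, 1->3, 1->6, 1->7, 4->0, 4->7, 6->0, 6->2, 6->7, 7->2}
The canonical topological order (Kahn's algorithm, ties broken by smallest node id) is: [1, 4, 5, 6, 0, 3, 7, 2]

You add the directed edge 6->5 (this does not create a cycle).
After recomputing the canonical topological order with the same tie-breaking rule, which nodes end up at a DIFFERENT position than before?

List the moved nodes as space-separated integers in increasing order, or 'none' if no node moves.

Answer: 0 3 5 6

Derivation:
Old toposort: [1, 4, 5, 6, 0, 3, 7, 2]
Added edge 6->5
Recompute Kahn (smallest-id tiebreak):
  initial in-degrees: [2, 0, 3, 2, 0, 1, 1, 3]
  ready (indeg=0): [1, 4]
  pop 1: indeg[3]->1; indeg[6]->0; indeg[7]->2 | ready=[4, 6] | order so far=[1]
  pop 4: indeg[0]->1; indeg[7]->1 | ready=[6] | order so far=[1, 4]
  pop 6: indeg[0]->0; indeg[2]->2; indeg[5]->0; indeg[7]->0 | ready=[0, 5, 7] | order so far=[1, 4, 6]
  pop 0: indeg[2]->1; indeg[3]->0 | ready=[3, 5, 7] | order so far=[1, 4, 6, 0]
  pop 3: no out-edges | ready=[5, 7] | order so far=[1, 4, 6, 0, 3]
  pop 5: no out-edges | ready=[7] | order so far=[1, 4, 6, 0, 3, 5]
  pop 7: indeg[2]->0 | ready=[2] | order so far=[1, 4, 6, 0, 3, 5, 7]
  pop 2: no out-edges | ready=[] | order so far=[1, 4, 6, 0, 3, 5, 7, 2]
New canonical toposort: [1, 4, 6, 0, 3, 5, 7, 2]
Compare positions:
  Node 0: index 4 -> 3 (moved)
  Node 1: index 0 -> 0 (same)
  Node 2: index 7 -> 7 (same)
  Node 3: index 5 -> 4 (moved)
  Node 4: index 1 -> 1 (same)
  Node 5: index 2 -> 5 (moved)
  Node 6: index 3 -> 2 (moved)
  Node 7: index 6 -> 6 (same)
Nodes that changed position: 0 3 5 6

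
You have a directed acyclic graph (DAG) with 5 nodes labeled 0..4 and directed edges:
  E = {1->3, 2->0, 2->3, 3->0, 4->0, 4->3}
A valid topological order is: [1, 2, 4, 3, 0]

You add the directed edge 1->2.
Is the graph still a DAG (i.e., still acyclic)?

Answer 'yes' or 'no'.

Answer: yes

Derivation:
Given toposort: [1, 2, 4, 3, 0]
Position of 1: index 0; position of 2: index 1
New edge 1->2: forward
Forward edge: respects the existing order. Still a DAG, same toposort still valid.
Still a DAG? yes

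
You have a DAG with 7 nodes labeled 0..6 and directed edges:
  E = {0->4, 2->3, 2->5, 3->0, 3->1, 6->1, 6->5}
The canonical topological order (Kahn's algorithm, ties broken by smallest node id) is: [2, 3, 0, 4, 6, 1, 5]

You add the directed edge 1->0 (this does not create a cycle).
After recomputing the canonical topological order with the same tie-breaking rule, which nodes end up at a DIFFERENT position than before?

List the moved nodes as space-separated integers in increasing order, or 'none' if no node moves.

Old toposort: [2, 3, 0, 4, 6, 1, 5]
Added edge 1->0
Recompute Kahn (smallest-id tiebreak):
  initial in-degrees: [2, 2, 0, 1, 1, 2, 0]
  ready (indeg=0): [2, 6]
  pop 2: indeg[3]->0; indeg[5]->1 | ready=[3, 6] | order so far=[2]
  pop 3: indeg[0]->1; indeg[1]->1 | ready=[6] | order so far=[2, 3]
  pop 6: indeg[1]->0; indeg[5]->0 | ready=[1, 5] | order so far=[2, 3, 6]
  pop 1: indeg[0]->0 | ready=[0, 5] | order so far=[2, 3, 6, 1]
  pop 0: indeg[4]->0 | ready=[4, 5] | order so far=[2, 3, 6, 1, 0]
  pop 4: no out-edges | ready=[5] | order so far=[2, 3, 6, 1, 0, 4]
  pop 5: no out-edges | ready=[] | order so far=[2, 3, 6, 1, 0, 4, 5]
New canonical toposort: [2, 3, 6, 1, 0, 4, 5]
Compare positions:
  Node 0: index 2 -> 4 (moved)
  Node 1: index 5 -> 3 (moved)
  Node 2: index 0 -> 0 (same)
  Node 3: index 1 -> 1 (same)
  Node 4: index 3 -> 5 (moved)
  Node 5: index 6 -> 6 (same)
  Node 6: index 4 -> 2 (moved)
Nodes that changed position: 0 1 4 6

Answer: 0 1 4 6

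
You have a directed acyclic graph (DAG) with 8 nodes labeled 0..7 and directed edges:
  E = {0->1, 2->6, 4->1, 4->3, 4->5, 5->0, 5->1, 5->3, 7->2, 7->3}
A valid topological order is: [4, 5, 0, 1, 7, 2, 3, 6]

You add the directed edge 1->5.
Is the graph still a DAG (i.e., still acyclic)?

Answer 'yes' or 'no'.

Given toposort: [4, 5, 0, 1, 7, 2, 3, 6]
Position of 1: index 3; position of 5: index 1
New edge 1->5: backward (u after v in old order)
Backward edge: old toposort is now invalid. Check if this creates a cycle.
Does 5 already reach 1? Reachable from 5: [0, 1, 3, 5]. YES -> cycle!
Still a DAG? no

Answer: no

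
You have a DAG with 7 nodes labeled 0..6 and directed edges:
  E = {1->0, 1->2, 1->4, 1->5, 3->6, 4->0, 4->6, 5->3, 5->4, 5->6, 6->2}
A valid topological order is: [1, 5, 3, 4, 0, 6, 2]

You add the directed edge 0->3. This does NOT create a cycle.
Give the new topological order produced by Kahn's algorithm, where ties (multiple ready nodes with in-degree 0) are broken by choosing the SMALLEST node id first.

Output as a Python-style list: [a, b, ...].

Old toposort: [1, 5, 3, 4, 0, 6, 2]
Added edge: 0->3
Position of 0 (4) > position of 3 (2). Must reorder: 0 must now come before 3.
Run Kahn's algorithm (break ties by smallest node id):
  initial in-degrees: [2, 0, 2, 2, 2, 1, 3]
  ready (indeg=0): [1]
  pop 1: indeg[0]->1; indeg[2]->1; indeg[4]->1; indeg[5]->0 | ready=[5] | order so far=[1]
  pop 5: indeg[3]->1; indeg[4]->0; indeg[6]->2 | ready=[4] | order so far=[1, 5]
  pop 4: indeg[0]->0; indeg[6]->1 | ready=[0] | order so far=[1, 5, 4]
  pop 0: indeg[3]->0 | ready=[3] | order so far=[1, 5, 4, 0]
  pop 3: indeg[6]->0 | ready=[6] | order so far=[1, 5, 4, 0, 3]
  pop 6: indeg[2]->0 | ready=[2] | order so far=[1, 5, 4, 0, 3, 6]
  pop 2: no out-edges | ready=[] | order so far=[1, 5, 4, 0, 3, 6, 2]
  Result: [1, 5, 4, 0, 3, 6, 2]

Answer: [1, 5, 4, 0, 3, 6, 2]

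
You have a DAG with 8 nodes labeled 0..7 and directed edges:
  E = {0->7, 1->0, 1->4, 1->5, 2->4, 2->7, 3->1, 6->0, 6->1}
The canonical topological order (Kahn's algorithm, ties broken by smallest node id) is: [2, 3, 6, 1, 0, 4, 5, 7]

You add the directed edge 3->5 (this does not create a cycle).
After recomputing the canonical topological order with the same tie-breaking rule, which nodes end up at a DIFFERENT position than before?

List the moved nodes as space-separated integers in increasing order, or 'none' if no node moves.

Answer: none

Derivation:
Old toposort: [2, 3, 6, 1, 0, 4, 5, 7]
Added edge 3->5
Recompute Kahn (smallest-id tiebreak):
  initial in-degrees: [2, 2, 0, 0, 2, 2, 0, 2]
  ready (indeg=0): [2, 3, 6]
  pop 2: indeg[4]->1; indeg[7]->1 | ready=[3, 6] | order so far=[2]
  pop 3: indeg[1]->1; indeg[5]->1 | ready=[6] | order so far=[2, 3]
  pop 6: indeg[0]->1; indeg[1]->0 | ready=[1] | order so far=[2, 3, 6]
  pop 1: indeg[0]->0; indeg[4]->0; indeg[5]->0 | ready=[0, 4, 5] | order so far=[2, 3, 6, 1]
  pop 0: indeg[7]->0 | ready=[4, 5, 7] | order so far=[2, 3, 6, 1, 0]
  pop 4: no out-edges | ready=[5, 7] | order so far=[2, 3, 6, 1, 0, 4]
  pop 5: no out-edges | ready=[7] | order so far=[2, 3, 6, 1, 0, 4, 5]
  pop 7: no out-edges | ready=[] | order so far=[2, 3, 6, 1, 0, 4, 5, 7]
New canonical toposort: [2, 3, 6, 1, 0, 4, 5, 7]
Compare positions:
  Node 0: index 4 -> 4 (same)
  Node 1: index 3 -> 3 (same)
  Node 2: index 0 -> 0 (same)
  Node 3: index 1 -> 1 (same)
  Node 4: index 5 -> 5 (same)
  Node 5: index 6 -> 6 (same)
  Node 6: index 2 -> 2 (same)
  Node 7: index 7 -> 7 (same)
Nodes that changed position: none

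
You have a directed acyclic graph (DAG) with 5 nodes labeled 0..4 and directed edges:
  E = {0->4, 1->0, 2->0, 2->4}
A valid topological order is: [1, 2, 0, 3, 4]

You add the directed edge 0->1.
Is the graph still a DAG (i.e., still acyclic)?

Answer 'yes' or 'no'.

Answer: no

Derivation:
Given toposort: [1, 2, 0, 3, 4]
Position of 0: index 2; position of 1: index 0
New edge 0->1: backward (u after v in old order)
Backward edge: old toposort is now invalid. Check if this creates a cycle.
Does 1 already reach 0? Reachable from 1: [0, 1, 4]. YES -> cycle!
Still a DAG? no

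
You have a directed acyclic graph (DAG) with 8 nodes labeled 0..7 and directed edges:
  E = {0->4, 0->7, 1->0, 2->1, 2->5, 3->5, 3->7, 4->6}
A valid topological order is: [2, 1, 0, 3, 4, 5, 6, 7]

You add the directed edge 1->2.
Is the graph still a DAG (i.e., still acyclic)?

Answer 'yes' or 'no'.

Answer: no

Derivation:
Given toposort: [2, 1, 0, 3, 4, 5, 6, 7]
Position of 1: index 1; position of 2: index 0
New edge 1->2: backward (u after v in old order)
Backward edge: old toposort is now invalid. Check if this creates a cycle.
Does 2 already reach 1? Reachable from 2: [0, 1, 2, 4, 5, 6, 7]. YES -> cycle!
Still a DAG? no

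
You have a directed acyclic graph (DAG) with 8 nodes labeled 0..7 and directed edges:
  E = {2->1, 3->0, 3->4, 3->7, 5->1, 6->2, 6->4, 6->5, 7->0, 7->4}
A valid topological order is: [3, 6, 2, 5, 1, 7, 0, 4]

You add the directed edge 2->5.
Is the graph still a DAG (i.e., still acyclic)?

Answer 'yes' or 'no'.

Given toposort: [3, 6, 2, 5, 1, 7, 0, 4]
Position of 2: index 2; position of 5: index 3
New edge 2->5: forward
Forward edge: respects the existing order. Still a DAG, same toposort still valid.
Still a DAG? yes

Answer: yes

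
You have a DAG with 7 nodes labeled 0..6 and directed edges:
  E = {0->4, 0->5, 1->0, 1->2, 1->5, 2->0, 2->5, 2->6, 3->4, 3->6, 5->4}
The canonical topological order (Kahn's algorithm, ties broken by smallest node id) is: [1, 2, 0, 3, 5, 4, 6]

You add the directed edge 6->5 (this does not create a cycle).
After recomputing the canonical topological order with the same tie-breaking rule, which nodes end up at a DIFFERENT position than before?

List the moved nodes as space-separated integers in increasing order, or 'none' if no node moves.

Answer: 4 5 6

Derivation:
Old toposort: [1, 2, 0, 3, 5, 4, 6]
Added edge 6->5
Recompute Kahn (smallest-id tiebreak):
  initial in-degrees: [2, 0, 1, 0, 3, 4, 2]
  ready (indeg=0): [1, 3]
  pop 1: indeg[0]->1; indeg[2]->0; indeg[5]->3 | ready=[2, 3] | order so far=[1]
  pop 2: indeg[0]->0; indeg[5]->2; indeg[6]->1 | ready=[0, 3] | order so far=[1, 2]
  pop 0: indeg[4]->2; indeg[5]->1 | ready=[3] | order so far=[1, 2, 0]
  pop 3: indeg[4]->1; indeg[6]->0 | ready=[6] | order so far=[1, 2, 0, 3]
  pop 6: indeg[5]->0 | ready=[5] | order so far=[1, 2, 0, 3, 6]
  pop 5: indeg[4]->0 | ready=[4] | order so far=[1, 2, 0, 3, 6, 5]
  pop 4: no out-edges | ready=[] | order so far=[1, 2, 0, 3, 6, 5, 4]
New canonical toposort: [1, 2, 0, 3, 6, 5, 4]
Compare positions:
  Node 0: index 2 -> 2 (same)
  Node 1: index 0 -> 0 (same)
  Node 2: index 1 -> 1 (same)
  Node 3: index 3 -> 3 (same)
  Node 4: index 5 -> 6 (moved)
  Node 5: index 4 -> 5 (moved)
  Node 6: index 6 -> 4 (moved)
Nodes that changed position: 4 5 6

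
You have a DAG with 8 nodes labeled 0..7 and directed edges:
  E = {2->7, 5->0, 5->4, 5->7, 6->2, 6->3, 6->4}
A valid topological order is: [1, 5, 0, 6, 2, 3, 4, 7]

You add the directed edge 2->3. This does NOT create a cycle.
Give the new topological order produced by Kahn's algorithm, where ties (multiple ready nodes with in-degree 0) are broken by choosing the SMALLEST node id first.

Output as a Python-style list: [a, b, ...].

Old toposort: [1, 5, 0, 6, 2, 3, 4, 7]
Added edge: 2->3
Position of 2 (4) < position of 3 (5). Old order still valid.
Run Kahn's algorithm (break ties by smallest node id):
  initial in-degrees: [1, 0, 1, 2, 2, 0, 0, 2]
  ready (indeg=0): [1, 5, 6]
  pop 1: no out-edges | ready=[5, 6] | order so far=[1]
  pop 5: indeg[0]->0; indeg[4]->1; indeg[7]->1 | ready=[0, 6] | order so far=[1, 5]
  pop 0: no out-edges | ready=[6] | order so far=[1, 5, 0]
  pop 6: indeg[2]->0; indeg[3]->1; indeg[4]->0 | ready=[2, 4] | order so far=[1, 5, 0, 6]
  pop 2: indeg[3]->0; indeg[7]->0 | ready=[3, 4, 7] | order so far=[1, 5, 0, 6, 2]
  pop 3: no out-edges | ready=[4, 7] | order so far=[1, 5, 0, 6, 2, 3]
  pop 4: no out-edges | ready=[7] | order so far=[1, 5, 0, 6, 2, 3, 4]
  pop 7: no out-edges | ready=[] | order so far=[1, 5, 0, 6, 2, 3, 4, 7]
  Result: [1, 5, 0, 6, 2, 3, 4, 7]

Answer: [1, 5, 0, 6, 2, 3, 4, 7]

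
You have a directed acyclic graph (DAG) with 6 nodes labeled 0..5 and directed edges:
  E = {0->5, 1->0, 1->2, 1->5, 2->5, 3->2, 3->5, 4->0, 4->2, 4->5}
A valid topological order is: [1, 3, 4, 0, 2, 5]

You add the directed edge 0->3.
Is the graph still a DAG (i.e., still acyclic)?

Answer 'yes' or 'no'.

Answer: yes

Derivation:
Given toposort: [1, 3, 4, 0, 2, 5]
Position of 0: index 3; position of 3: index 1
New edge 0->3: backward (u after v in old order)
Backward edge: old toposort is now invalid. Check if this creates a cycle.
Does 3 already reach 0? Reachable from 3: [2, 3, 5]. NO -> still a DAG (reorder needed).
Still a DAG? yes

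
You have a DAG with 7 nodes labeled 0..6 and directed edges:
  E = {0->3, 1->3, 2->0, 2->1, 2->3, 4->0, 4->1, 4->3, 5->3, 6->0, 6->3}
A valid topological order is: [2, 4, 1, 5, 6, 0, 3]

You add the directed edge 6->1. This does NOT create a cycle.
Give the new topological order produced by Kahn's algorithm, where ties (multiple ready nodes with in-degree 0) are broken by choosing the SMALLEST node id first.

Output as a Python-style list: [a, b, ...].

Answer: [2, 4, 5, 6, 0, 1, 3]

Derivation:
Old toposort: [2, 4, 1, 5, 6, 0, 3]
Added edge: 6->1
Position of 6 (4) > position of 1 (2). Must reorder: 6 must now come before 1.
Run Kahn's algorithm (break ties by smallest node id):
  initial in-degrees: [3, 3, 0, 6, 0, 0, 0]
  ready (indeg=0): [2, 4, 5, 6]
  pop 2: indeg[0]->2; indeg[1]->2; indeg[3]->5 | ready=[4, 5, 6] | order so far=[2]
  pop 4: indeg[0]->1; indeg[1]->1; indeg[3]->4 | ready=[5, 6] | order so far=[2, 4]
  pop 5: indeg[3]->3 | ready=[6] | order so far=[2, 4, 5]
  pop 6: indeg[0]->0; indeg[1]->0; indeg[3]->2 | ready=[0, 1] | order so far=[2, 4, 5, 6]
  pop 0: indeg[3]->1 | ready=[1] | order so far=[2, 4, 5, 6, 0]
  pop 1: indeg[3]->0 | ready=[3] | order so far=[2, 4, 5, 6, 0, 1]
  pop 3: no out-edges | ready=[] | order so far=[2, 4, 5, 6, 0, 1, 3]
  Result: [2, 4, 5, 6, 0, 1, 3]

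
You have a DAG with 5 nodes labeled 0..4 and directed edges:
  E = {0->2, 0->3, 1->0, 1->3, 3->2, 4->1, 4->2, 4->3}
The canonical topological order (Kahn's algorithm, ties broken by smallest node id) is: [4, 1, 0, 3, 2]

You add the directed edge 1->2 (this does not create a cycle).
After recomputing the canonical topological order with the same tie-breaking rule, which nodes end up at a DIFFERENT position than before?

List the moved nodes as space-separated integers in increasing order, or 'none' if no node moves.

Answer: none

Derivation:
Old toposort: [4, 1, 0, 3, 2]
Added edge 1->2
Recompute Kahn (smallest-id tiebreak):
  initial in-degrees: [1, 1, 4, 3, 0]
  ready (indeg=0): [4]
  pop 4: indeg[1]->0; indeg[2]->3; indeg[3]->2 | ready=[1] | order so far=[4]
  pop 1: indeg[0]->0; indeg[2]->2; indeg[3]->1 | ready=[0] | order so far=[4, 1]
  pop 0: indeg[2]->1; indeg[3]->0 | ready=[3] | order so far=[4, 1, 0]
  pop 3: indeg[2]->0 | ready=[2] | order so far=[4, 1, 0, 3]
  pop 2: no out-edges | ready=[] | order so far=[4, 1, 0, 3, 2]
New canonical toposort: [4, 1, 0, 3, 2]
Compare positions:
  Node 0: index 2 -> 2 (same)
  Node 1: index 1 -> 1 (same)
  Node 2: index 4 -> 4 (same)
  Node 3: index 3 -> 3 (same)
  Node 4: index 0 -> 0 (same)
Nodes that changed position: none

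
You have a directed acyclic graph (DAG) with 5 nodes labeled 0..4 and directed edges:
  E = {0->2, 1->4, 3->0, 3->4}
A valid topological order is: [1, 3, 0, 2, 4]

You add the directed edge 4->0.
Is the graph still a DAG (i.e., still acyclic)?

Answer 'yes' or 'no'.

Answer: yes

Derivation:
Given toposort: [1, 3, 0, 2, 4]
Position of 4: index 4; position of 0: index 2
New edge 4->0: backward (u after v in old order)
Backward edge: old toposort is now invalid. Check if this creates a cycle.
Does 0 already reach 4? Reachable from 0: [0, 2]. NO -> still a DAG (reorder needed).
Still a DAG? yes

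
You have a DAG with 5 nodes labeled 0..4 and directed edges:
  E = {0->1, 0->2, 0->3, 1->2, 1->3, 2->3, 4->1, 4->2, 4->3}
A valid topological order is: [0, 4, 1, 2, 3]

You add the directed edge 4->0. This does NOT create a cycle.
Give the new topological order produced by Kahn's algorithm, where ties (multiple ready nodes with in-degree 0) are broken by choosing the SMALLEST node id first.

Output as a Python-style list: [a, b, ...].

Answer: [4, 0, 1, 2, 3]

Derivation:
Old toposort: [0, 4, 1, 2, 3]
Added edge: 4->0
Position of 4 (1) > position of 0 (0). Must reorder: 4 must now come before 0.
Run Kahn's algorithm (break ties by smallest node id):
  initial in-degrees: [1, 2, 3, 4, 0]
  ready (indeg=0): [4]
  pop 4: indeg[0]->0; indeg[1]->1; indeg[2]->2; indeg[3]->3 | ready=[0] | order so far=[4]
  pop 0: indeg[1]->0; indeg[2]->1; indeg[3]->2 | ready=[1] | order so far=[4, 0]
  pop 1: indeg[2]->0; indeg[3]->1 | ready=[2] | order so far=[4, 0, 1]
  pop 2: indeg[3]->0 | ready=[3] | order so far=[4, 0, 1, 2]
  pop 3: no out-edges | ready=[] | order so far=[4, 0, 1, 2, 3]
  Result: [4, 0, 1, 2, 3]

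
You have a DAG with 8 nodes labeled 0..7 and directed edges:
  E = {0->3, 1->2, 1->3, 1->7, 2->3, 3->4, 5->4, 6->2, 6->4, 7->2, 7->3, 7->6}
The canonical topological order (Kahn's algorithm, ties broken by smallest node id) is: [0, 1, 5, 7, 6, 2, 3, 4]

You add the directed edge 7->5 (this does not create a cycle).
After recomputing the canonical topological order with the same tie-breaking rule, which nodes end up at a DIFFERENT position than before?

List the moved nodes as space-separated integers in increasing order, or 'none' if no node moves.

Answer: 5 7

Derivation:
Old toposort: [0, 1, 5, 7, 6, 2, 3, 4]
Added edge 7->5
Recompute Kahn (smallest-id tiebreak):
  initial in-degrees: [0, 0, 3, 4, 3, 1, 1, 1]
  ready (indeg=0): [0, 1]
  pop 0: indeg[3]->3 | ready=[1] | order so far=[0]
  pop 1: indeg[2]->2; indeg[3]->2; indeg[7]->0 | ready=[7] | order so far=[0, 1]
  pop 7: indeg[2]->1; indeg[3]->1; indeg[5]->0; indeg[6]->0 | ready=[5, 6] | order so far=[0, 1, 7]
  pop 5: indeg[4]->2 | ready=[6] | order so far=[0, 1, 7, 5]
  pop 6: indeg[2]->0; indeg[4]->1 | ready=[2] | order so far=[0, 1, 7, 5, 6]
  pop 2: indeg[3]->0 | ready=[3] | order so far=[0, 1, 7, 5, 6, 2]
  pop 3: indeg[4]->0 | ready=[4] | order so far=[0, 1, 7, 5, 6, 2, 3]
  pop 4: no out-edges | ready=[] | order so far=[0, 1, 7, 5, 6, 2, 3, 4]
New canonical toposort: [0, 1, 7, 5, 6, 2, 3, 4]
Compare positions:
  Node 0: index 0 -> 0 (same)
  Node 1: index 1 -> 1 (same)
  Node 2: index 5 -> 5 (same)
  Node 3: index 6 -> 6 (same)
  Node 4: index 7 -> 7 (same)
  Node 5: index 2 -> 3 (moved)
  Node 6: index 4 -> 4 (same)
  Node 7: index 3 -> 2 (moved)
Nodes that changed position: 5 7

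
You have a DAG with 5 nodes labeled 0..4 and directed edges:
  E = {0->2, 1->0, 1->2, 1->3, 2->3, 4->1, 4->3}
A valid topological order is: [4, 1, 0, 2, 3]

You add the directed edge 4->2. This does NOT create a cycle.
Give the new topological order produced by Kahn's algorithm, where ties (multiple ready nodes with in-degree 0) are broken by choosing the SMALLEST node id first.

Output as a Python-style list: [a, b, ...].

Old toposort: [4, 1, 0, 2, 3]
Added edge: 4->2
Position of 4 (0) < position of 2 (3). Old order still valid.
Run Kahn's algorithm (break ties by smallest node id):
  initial in-degrees: [1, 1, 3, 3, 0]
  ready (indeg=0): [4]
  pop 4: indeg[1]->0; indeg[2]->2; indeg[3]->2 | ready=[1] | order so far=[4]
  pop 1: indeg[0]->0; indeg[2]->1; indeg[3]->1 | ready=[0] | order so far=[4, 1]
  pop 0: indeg[2]->0 | ready=[2] | order so far=[4, 1, 0]
  pop 2: indeg[3]->0 | ready=[3] | order so far=[4, 1, 0, 2]
  pop 3: no out-edges | ready=[] | order so far=[4, 1, 0, 2, 3]
  Result: [4, 1, 0, 2, 3]

Answer: [4, 1, 0, 2, 3]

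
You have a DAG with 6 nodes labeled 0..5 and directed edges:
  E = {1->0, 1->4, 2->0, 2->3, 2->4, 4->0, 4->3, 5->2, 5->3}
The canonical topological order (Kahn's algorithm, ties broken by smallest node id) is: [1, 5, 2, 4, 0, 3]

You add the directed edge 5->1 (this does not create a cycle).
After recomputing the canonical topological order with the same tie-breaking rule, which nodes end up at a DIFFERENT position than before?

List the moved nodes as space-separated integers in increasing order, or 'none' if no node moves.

Answer: 1 5

Derivation:
Old toposort: [1, 5, 2, 4, 0, 3]
Added edge 5->1
Recompute Kahn (smallest-id tiebreak):
  initial in-degrees: [3, 1, 1, 3, 2, 0]
  ready (indeg=0): [5]
  pop 5: indeg[1]->0; indeg[2]->0; indeg[3]->2 | ready=[1, 2] | order so far=[5]
  pop 1: indeg[0]->2; indeg[4]->1 | ready=[2] | order so far=[5, 1]
  pop 2: indeg[0]->1; indeg[3]->1; indeg[4]->0 | ready=[4] | order so far=[5, 1, 2]
  pop 4: indeg[0]->0; indeg[3]->0 | ready=[0, 3] | order so far=[5, 1, 2, 4]
  pop 0: no out-edges | ready=[3] | order so far=[5, 1, 2, 4, 0]
  pop 3: no out-edges | ready=[] | order so far=[5, 1, 2, 4, 0, 3]
New canonical toposort: [5, 1, 2, 4, 0, 3]
Compare positions:
  Node 0: index 4 -> 4 (same)
  Node 1: index 0 -> 1 (moved)
  Node 2: index 2 -> 2 (same)
  Node 3: index 5 -> 5 (same)
  Node 4: index 3 -> 3 (same)
  Node 5: index 1 -> 0 (moved)
Nodes that changed position: 1 5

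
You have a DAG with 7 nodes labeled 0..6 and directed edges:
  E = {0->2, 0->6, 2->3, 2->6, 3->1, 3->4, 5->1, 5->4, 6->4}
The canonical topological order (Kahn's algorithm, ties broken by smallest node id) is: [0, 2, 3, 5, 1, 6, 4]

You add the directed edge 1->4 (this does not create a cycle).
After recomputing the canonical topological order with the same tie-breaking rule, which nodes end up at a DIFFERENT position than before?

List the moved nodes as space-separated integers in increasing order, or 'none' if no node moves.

Answer: none

Derivation:
Old toposort: [0, 2, 3, 5, 1, 6, 4]
Added edge 1->4
Recompute Kahn (smallest-id tiebreak):
  initial in-degrees: [0, 2, 1, 1, 4, 0, 2]
  ready (indeg=0): [0, 5]
  pop 0: indeg[2]->0; indeg[6]->1 | ready=[2, 5] | order so far=[0]
  pop 2: indeg[3]->0; indeg[6]->0 | ready=[3, 5, 6] | order so far=[0, 2]
  pop 3: indeg[1]->1; indeg[4]->3 | ready=[5, 6] | order so far=[0, 2, 3]
  pop 5: indeg[1]->0; indeg[4]->2 | ready=[1, 6] | order so far=[0, 2, 3, 5]
  pop 1: indeg[4]->1 | ready=[6] | order so far=[0, 2, 3, 5, 1]
  pop 6: indeg[4]->0 | ready=[4] | order so far=[0, 2, 3, 5, 1, 6]
  pop 4: no out-edges | ready=[] | order so far=[0, 2, 3, 5, 1, 6, 4]
New canonical toposort: [0, 2, 3, 5, 1, 6, 4]
Compare positions:
  Node 0: index 0 -> 0 (same)
  Node 1: index 4 -> 4 (same)
  Node 2: index 1 -> 1 (same)
  Node 3: index 2 -> 2 (same)
  Node 4: index 6 -> 6 (same)
  Node 5: index 3 -> 3 (same)
  Node 6: index 5 -> 5 (same)
Nodes that changed position: none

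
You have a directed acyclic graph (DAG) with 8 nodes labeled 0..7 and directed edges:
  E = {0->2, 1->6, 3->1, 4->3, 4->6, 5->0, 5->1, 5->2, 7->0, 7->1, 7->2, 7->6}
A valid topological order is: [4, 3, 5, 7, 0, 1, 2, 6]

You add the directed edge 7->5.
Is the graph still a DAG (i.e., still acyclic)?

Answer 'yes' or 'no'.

Given toposort: [4, 3, 5, 7, 0, 1, 2, 6]
Position of 7: index 3; position of 5: index 2
New edge 7->5: backward (u after v in old order)
Backward edge: old toposort is now invalid. Check if this creates a cycle.
Does 5 already reach 7? Reachable from 5: [0, 1, 2, 5, 6]. NO -> still a DAG (reorder needed).
Still a DAG? yes

Answer: yes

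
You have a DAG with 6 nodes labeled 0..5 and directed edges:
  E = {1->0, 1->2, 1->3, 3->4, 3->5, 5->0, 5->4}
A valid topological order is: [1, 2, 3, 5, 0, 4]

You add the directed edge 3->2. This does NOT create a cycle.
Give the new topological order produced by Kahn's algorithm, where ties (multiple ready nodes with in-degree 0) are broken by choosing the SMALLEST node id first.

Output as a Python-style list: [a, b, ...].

Answer: [1, 3, 2, 5, 0, 4]

Derivation:
Old toposort: [1, 2, 3, 5, 0, 4]
Added edge: 3->2
Position of 3 (2) > position of 2 (1). Must reorder: 3 must now come before 2.
Run Kahn's algorithm (break ties by smallest node id):
  initial in-degrees: [2, 0, 2, 1, 2, 1]
  ready (indeg=0): [1]
  pop 1: indeg[0]->1; indeg[2]->1; indeg[3]->0 | ready=[3] | order so far=[1]
  pop 3: indeg[2]->0; indeg[4]->1; indeg[5]->0 | ready=[2, 5] | order so far=[1, 3]
  pop 2: no out-edges | ready=[5] | order so far=[1, 3, 2]
  pop 5: indeg[0]->0; indeg[4]->0 | ready=[0, 4] | order so far=[1, 3, 2, 5]
  pop 0: no out-edges | ready=[4] | order so far=[1, 3, 2, 5, 0]
  pop 4: no out-edges | ready=[] | order so far=[1, 3, 2, 5, 0, 4]
  Result: [1, 3, 2, 5, 0, 4]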